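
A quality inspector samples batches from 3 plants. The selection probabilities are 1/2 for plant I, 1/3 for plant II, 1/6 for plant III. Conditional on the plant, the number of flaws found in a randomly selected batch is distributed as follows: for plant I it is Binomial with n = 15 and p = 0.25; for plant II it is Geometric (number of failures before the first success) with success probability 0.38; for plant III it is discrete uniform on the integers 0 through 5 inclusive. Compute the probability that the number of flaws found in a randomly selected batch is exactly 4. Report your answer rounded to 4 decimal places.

Conditional on each plant, P(X = 4): I: 0.225199; II: 0.0561501; III: 0.166667.
By total probability, P(X = 4) = 0.5·0.225199 + 0.333333·0.0561501 + 0.166667·0.166667 = 0.159094.

0.1591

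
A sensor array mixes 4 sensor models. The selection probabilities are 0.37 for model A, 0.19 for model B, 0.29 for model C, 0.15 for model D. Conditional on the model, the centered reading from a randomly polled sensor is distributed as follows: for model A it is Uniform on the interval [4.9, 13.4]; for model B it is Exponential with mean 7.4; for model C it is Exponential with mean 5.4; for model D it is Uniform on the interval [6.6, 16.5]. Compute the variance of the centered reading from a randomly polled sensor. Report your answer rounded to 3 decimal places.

Per component, A: μ=9.15, E[X²]=89.7433; B: μ=7.4, E[X²]=109.52; C: μ=5.4, E[X²]=58.32; D: μ=11.55, E[X²]=141.57.
E[X] = 0.37·9.15 + 0.19·7.4 + 0.29·5.4 + 0.15·11.55 = 8.09.
E[X²] = 0.37·89.7433 + 0.19·109.52 + 0.29·58.32 + 0.15·141.57 = 92.1621.
Var(X) = E[X²] − (E[X])² = 92.1621 − 65.4481 = 26.714.

26.714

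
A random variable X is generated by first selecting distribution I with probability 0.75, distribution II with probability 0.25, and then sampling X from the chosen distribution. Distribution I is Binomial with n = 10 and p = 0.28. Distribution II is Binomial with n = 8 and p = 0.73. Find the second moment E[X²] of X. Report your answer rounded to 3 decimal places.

For each component E[X²] = Var + (mean)², giving I: 9.856; II: 35.6824.
Overall E[X²] = 0.75·9.856 + 0.25·35.6824 = 16.3126.

16.313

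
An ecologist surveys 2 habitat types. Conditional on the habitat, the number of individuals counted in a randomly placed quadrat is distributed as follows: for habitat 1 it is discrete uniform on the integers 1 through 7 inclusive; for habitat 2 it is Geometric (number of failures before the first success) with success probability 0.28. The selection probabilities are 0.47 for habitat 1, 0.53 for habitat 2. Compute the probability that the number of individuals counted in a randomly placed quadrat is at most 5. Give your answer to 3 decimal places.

0.792

Conditional on each habitat, P(X ≤ 5): 1: 0.714286; 2: 0.860686.
By total probability, P(X ≤ 5) = 0.47·0.714286 + 0.53·0.860686 = 0.791878.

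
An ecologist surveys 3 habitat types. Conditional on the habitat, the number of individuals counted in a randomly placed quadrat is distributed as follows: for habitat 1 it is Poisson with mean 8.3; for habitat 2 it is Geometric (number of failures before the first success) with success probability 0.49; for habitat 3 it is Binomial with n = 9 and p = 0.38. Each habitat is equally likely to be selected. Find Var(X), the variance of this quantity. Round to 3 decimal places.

13.312

Per component, 1: μ=8.3, E[X²]=77.19; 2: μ=1.04082, E[X²]=3.20741; 3: μ=3.42, E[X²]=13.8168.
E[X] = 0.333333·8.3 + 0.333333·1.04082 + 0.333333·3.42 = 4.25361.
E[X²] = 0.333333·77.19 + 0.333333·3.20741 + 0.333333·13.8168 = 31.4047.
Var(X) = E[X²] − (E[X])² = 31.4047 − 18.0932 = 13.3116.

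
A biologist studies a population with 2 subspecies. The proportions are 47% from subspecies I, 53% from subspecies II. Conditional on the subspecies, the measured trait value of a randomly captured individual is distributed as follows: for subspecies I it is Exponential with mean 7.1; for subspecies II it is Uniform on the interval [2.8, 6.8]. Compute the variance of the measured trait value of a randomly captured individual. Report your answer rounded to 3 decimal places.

25.717

Per component, I: μ=7.1, E[X²]=100.82; II: μ=4.8, E[X²]=24.3733.
E[X] = 0.47·7.1 + 0.53·4.8 = 5.881.
E[X²] = 0.47·100.82 + 0.53·24.3733 = 60.3033.
Var(X) = E[X²] − (E[X])² = 60.3033 − 34.5862 = 25.7171.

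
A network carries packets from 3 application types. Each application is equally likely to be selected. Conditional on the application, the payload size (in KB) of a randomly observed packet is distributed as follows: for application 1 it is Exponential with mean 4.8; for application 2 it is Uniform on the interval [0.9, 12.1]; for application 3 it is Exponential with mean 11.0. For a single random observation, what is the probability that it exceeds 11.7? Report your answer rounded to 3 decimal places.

0.156

Conditional on each application, P(X > 11.7): 1: 0.087379; 2: 0.0357143; 3: 0.345198.
By total probability, P(X > 11.7) = 0.333333·0.087379 + 0.333333·0.0357143 + 0.333333·0.345198 = 0.156097.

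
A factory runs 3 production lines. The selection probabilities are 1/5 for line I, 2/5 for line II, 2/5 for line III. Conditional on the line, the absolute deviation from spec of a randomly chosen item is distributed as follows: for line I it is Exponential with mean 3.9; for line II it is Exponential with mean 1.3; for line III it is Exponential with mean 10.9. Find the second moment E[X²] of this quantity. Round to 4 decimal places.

For each component E[X²] = Var + (mean)², giving I: 30.42; II: 3.38; III: 237.62.
Overall E[X²] = 0.2·30.42 + 0.4·3.38 + 0.4·237.62 = 102.484.

102.4840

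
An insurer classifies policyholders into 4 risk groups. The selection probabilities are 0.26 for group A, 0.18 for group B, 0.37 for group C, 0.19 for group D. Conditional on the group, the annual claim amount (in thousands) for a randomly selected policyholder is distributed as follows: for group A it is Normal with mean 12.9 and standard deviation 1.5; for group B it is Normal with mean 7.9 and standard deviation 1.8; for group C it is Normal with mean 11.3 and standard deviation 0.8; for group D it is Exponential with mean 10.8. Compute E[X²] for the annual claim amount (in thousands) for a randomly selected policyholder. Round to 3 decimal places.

147.474

For each component E[X²] = Var + (mean)², giving A: 168.66; B: 65.65; C: 128.33; D: 233.28.
Overall E[X²] = 0.26·168.66 + 0.18·65.65 + 0.37·128.33 + 0.19·233.28 = 147.474.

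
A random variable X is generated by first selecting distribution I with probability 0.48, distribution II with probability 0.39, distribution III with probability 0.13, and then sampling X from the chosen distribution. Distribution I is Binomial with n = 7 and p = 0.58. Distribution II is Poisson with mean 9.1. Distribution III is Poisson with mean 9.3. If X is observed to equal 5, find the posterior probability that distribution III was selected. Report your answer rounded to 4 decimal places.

Likelihoods P(X=5 | ·): I: 0.243141; II: 0.0580692; III: 0.0530023.
Posterior ∝ prior × likelihood. Numerator for III: 0.13·0.0530023 = 0.0068903.
Normalizing constant: 0.48·0.243141 + 0.39·0.0580692 + 0.13·0.0530023 = 0.146245.
P(III | observation) = 0.0068903 / 0.146245 = 0.0471148.

0.0471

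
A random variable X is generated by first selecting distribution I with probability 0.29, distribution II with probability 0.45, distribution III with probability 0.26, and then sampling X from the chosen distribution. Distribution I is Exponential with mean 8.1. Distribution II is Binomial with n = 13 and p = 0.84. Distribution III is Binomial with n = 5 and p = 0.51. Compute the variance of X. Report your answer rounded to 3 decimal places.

Per component, I: μ=8.1, E[X²]=131.22; II: μ=10.92, E[X²]=120.994; III: μ=2.55, E[X²]=7.752.
E[X] = 0.29·8.1 + 0.45·10.92 + 0.26·2.55 = 7.926.
E[X²] = 0.29·131.22 + 0.45·120.994 + 0.26·7.752 = 94.5164.
Var(X) = E[X²] − (E[X])² = 94.5164 − 62.8215 = 31.695.

31.695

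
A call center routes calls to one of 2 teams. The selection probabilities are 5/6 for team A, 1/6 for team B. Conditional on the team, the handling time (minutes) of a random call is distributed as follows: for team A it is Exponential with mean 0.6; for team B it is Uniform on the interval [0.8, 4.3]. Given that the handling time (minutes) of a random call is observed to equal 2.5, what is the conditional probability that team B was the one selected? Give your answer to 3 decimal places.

Likelihoods f(2.5 | ·): A: 0.0258398; B: 0.285714.
Posterior ∝ prior × likelihood. Numerator for B: 0.166667·0.285714 = 0.047619.
Normalizing constant: 0.833333·0.0258398 + 0.166667·0.285714 = 0.0691522.
P(B | observation) = 0.047619 / 0.0691522 = 0.688612.

0.689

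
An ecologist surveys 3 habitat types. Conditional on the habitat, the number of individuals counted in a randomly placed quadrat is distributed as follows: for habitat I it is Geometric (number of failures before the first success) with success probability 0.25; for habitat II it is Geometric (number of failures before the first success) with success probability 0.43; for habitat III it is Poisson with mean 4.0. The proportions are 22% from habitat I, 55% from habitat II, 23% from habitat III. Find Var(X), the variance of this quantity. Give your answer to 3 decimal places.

6.550

Per component, I: μ=3, E[X²]=21; II: μ=1.32558, E[X²]=4.83991; III: μ=4, E[X²]=20.
E[X] = 0.22·3 + 0.55·1.32558 + 0.23·4 = 2.30907.
E[X²] = 0.22·21 + 0.55·4.83991 + 0.23·20 = 11.882.
Var(X) = E[X²] − (E[X])² = 11.882 − 5.3318 = 6.55015.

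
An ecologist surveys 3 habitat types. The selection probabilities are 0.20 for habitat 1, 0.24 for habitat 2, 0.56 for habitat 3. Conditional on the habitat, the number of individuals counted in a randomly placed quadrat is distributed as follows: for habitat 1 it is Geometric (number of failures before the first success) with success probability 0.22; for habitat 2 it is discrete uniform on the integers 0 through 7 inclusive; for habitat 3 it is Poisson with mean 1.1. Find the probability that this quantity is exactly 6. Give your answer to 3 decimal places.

0.040

Conditional on each habitat, P(X = 6): 1: 0.0495439; 2: 0.125; 3: 0.00081903.
By total probability, P(X = 6) = 0.2·0.0495439 + 0.24·0.125 + 0.56·0.00081903 = 0.0403674.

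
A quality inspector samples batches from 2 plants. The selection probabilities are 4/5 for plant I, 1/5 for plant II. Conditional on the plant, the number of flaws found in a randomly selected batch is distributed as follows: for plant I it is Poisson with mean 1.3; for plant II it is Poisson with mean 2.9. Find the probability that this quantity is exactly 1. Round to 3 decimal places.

Conditional on each plant, P(X = 1): I: 0.354291; II: 0.159567.
By total probability, P(X = 1) = 0.8·0.354291 + 0.2·0.159567 = 0.315347.

0.315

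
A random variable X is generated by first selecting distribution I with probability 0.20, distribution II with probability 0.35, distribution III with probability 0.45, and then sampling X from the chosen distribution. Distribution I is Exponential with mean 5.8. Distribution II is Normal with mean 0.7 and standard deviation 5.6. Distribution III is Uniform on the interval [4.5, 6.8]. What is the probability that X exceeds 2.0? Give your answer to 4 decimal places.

Conditional on each component, P(X > 2.0): I: 0.708342; II: 0.408214; III: 1.
By total probability, P(X > 2.0) = 0.2·0.708342 + 0.35·0.408214 + 0.45·1 = 0.734543.

0.7345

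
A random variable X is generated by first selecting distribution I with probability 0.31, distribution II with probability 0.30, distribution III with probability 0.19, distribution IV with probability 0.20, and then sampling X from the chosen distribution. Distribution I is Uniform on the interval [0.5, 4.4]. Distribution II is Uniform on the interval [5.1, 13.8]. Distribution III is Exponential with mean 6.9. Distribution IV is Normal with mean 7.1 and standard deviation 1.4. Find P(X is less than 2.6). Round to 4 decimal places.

0.2267

Conditional on each component, P(X < 2.6): I: 0.538462; II: 0; III: 0.313955; IV: 0.000653847.
By total probability, P(X < 2.6) = 0.31·0.538462 + 0.3·0 + 0.19·0.313955 + 0.2·0.000653847 = 0.226705.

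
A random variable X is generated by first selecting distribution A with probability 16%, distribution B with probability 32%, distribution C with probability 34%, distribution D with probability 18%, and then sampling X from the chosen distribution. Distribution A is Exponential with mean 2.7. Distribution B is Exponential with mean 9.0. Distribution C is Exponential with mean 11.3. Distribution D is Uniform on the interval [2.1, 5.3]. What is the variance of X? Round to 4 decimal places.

82.4674

Per component, A: μ=2.7, E[X²]=14.58; B: μ=9, E[X²]=162; C: μ=11.3, E[X²]=255.38; D: μ=3.7, E[X²]=14.5433.
E[X] = 0.16·2.7 + 0.32·9 + 0.34·11.3 + 0.18·3.7 = 7.82.
E[X²] = 0.16·14.58 + 0.32·162 + 0.34·255.38 + 0.18·14.5433 = 143.62.
Var(X) = E[X²] − (E[X])² = 143.62 − 61.1524 = 82.4674.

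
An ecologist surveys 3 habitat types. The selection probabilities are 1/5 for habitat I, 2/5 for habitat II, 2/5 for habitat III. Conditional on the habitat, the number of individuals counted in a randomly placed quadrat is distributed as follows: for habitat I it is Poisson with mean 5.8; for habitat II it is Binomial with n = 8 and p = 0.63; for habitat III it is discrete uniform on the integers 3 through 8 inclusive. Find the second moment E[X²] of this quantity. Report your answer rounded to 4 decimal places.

32.0612

For each component E[X²] = Var + (mean)², giving I: 39.44; II: 27.2664; III: 33.1667.
Overall E[X²] = 0.2·39.44 + 0.4·27.2664 + 0.4·33.1667 = 32.0612.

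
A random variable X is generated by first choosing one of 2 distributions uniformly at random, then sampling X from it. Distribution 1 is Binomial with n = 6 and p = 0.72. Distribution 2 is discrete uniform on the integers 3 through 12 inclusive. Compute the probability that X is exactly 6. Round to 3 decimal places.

0.120

Conditional on each component, P(X = 6): 1: 0.139314; 2: 0.1.
By total probability, P(X = 6) = 0.5·0.139314 + 0.5·0.1 = 0.119657.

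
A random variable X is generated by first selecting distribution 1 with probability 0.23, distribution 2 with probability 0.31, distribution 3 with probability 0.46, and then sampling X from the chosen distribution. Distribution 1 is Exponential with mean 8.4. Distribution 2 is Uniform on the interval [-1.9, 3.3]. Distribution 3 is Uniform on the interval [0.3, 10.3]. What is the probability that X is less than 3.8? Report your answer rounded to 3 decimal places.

0.555

Conditional on each component, P(X < 3.8): 1: 0.363888; 2: 1; 3: 0.35.
By total probability, P(X < 3.8) = 0.23·0.363888 + 0.31·1 + 0.46·0.35 = 0.554694.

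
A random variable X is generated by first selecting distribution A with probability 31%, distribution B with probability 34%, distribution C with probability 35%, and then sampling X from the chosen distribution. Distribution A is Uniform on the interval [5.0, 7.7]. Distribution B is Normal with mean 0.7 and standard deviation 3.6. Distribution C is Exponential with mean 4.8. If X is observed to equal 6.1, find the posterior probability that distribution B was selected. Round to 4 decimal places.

0.0829

Likelihoods f(6.1 | ·): A: 0.37037; B: 0.0359771; C: 0.0584579.
Posterior ∝ prior × likelihood. Numerator for B: 0.34·0.0359771 = 0.0122322.
Normalizing constant: 0.31·0.37037 + 0.34·0.0359771 + 0.35·0.0584579 = 0.147507.
P(B | observation) = 0.0122322 / 0.147507 = 0.0829262.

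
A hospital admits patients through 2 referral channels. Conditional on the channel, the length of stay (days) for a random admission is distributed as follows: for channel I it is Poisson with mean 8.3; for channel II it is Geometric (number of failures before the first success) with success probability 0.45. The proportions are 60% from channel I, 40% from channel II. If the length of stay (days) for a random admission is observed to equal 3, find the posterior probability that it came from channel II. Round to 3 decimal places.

Likelihoods P(X=3 | ·): I: 0.0236831; II: 0.0748688.
Posterior ∝ prior × likelihood. Numerator for II: 0.4·0.0748688 = 0.0299475.
Normalizing constant: 0.6·0.0236831 + 0.4·0.0748688 = 0.0441574.
P(II | observation) = 0.0299475 / 0.0441574 = 0.678199.

0.678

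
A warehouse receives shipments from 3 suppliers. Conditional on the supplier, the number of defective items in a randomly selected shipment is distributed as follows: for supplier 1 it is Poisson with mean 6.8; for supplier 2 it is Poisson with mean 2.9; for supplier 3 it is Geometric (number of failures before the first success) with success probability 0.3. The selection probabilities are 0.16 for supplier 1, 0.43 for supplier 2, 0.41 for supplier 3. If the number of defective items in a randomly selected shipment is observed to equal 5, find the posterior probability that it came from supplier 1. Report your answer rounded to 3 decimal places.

Likelihoods P(X=5 | ·): 1: 0.134946; 2: 0.0940491; 3: 0.050421.
Posterior ∝ prior × likelihood. Numerator for 1: 0.16·0.134946 = 0.0215914.
Normalizing constant: 0.16·0.134946 + 0.43·0.0940491 + 0.41·0.050421 = 0.0827051.
P(1 | observation) = 0.0215914 / 0.0827051 = 0.261065.

0.261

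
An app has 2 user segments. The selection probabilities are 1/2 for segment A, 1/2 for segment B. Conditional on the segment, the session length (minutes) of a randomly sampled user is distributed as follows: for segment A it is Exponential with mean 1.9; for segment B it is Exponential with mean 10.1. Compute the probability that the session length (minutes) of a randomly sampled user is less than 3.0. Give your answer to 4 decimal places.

Conditional on each segment, P(X < 3.0): A: 0.793808; B: 0.256978.
By total probability, P(X < 3.0) = 0.5·0.793808 + 0.5·0.256978 = 0.525393.

0.5254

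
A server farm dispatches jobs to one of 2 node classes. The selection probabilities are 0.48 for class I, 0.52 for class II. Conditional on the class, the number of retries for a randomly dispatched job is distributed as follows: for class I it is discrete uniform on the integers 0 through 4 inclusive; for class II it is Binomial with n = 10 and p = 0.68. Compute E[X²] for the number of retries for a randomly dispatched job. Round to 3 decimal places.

28.056

For each component E[X²] = Var + (mean)², giving I: 6; II: 48.416.
Overall E[X²] = 0.48·6 + 0.52·48.416 = 28.0563.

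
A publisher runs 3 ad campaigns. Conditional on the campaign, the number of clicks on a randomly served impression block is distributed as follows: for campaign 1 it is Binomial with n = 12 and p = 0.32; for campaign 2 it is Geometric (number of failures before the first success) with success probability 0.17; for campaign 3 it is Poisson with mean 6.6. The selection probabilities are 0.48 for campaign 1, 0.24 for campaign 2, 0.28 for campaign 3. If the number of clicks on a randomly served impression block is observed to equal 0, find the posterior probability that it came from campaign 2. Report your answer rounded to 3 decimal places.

0.889

Likelihoods P(X=0 | ·): 1: 0.00977478; 2: 0.17; 3: 0.00136037.
Posterior ∝ prior × likelihood. Numerator for 2: 0.24·0.17 = 0.0408.
Normalizing constant: 0.48·0.00977478 + 0.24·0.17 + 0.28·0.00136037 = 0.0458728.
P(2 | observation) = 0.0408 / 0.0458728 = 0.889416.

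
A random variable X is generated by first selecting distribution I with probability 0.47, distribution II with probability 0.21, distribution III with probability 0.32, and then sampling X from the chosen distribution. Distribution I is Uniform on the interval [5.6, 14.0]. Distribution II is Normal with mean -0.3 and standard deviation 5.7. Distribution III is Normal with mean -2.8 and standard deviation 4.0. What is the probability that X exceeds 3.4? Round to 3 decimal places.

Conditional on each component, P(X > 3.4): I: 1; II: 0.25813; III: 0.0605708.
By total probability, P(X > 3.4) = 0.47·1 + 0.21·0.25813 + 0.32·0.0605708 = 0.54359.

0.544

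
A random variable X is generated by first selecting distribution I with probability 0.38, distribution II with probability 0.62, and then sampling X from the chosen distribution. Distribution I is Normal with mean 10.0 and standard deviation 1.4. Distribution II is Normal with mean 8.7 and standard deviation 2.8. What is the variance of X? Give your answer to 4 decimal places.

6.0038

Per component, I: μ=10, E[X²]=101.96; II: μ=8.7, E[X²]=83.53.
E[X] = 0.38·10 + 0.62·8.7 = 9.194.
E[X²] = 0.38·101.96 + 0.62·83.53 = 90.5334.
Var(X) = E[X²] − (E[X])² = 90.5334 − 84.5296 = 6.00376.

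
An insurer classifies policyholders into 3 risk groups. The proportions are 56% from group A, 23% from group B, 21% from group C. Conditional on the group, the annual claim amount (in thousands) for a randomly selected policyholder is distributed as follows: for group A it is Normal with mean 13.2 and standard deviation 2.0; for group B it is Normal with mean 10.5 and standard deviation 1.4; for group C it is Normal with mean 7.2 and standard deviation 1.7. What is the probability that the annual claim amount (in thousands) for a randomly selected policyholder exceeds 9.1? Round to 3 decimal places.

Conditional on each group, P(X > 9.1): A: 0.979818; B: 0.841345; C: 0.131859.
By total probability, P(X > 9.1) = 0.56·0.979818 + 0.23·0.841345 + 0.21·0.131859 = 0.769898.

0.770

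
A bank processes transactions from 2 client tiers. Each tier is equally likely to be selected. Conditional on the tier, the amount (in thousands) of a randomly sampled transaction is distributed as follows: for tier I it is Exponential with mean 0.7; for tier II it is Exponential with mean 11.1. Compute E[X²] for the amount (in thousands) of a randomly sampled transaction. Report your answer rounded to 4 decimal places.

For each component E[X²] = Var + (mean)², giving I: 0.98; II: 246.42.
Overall E[X²] = 0.5·0.98 + 0.5·246.42 = 123.7.

123.7000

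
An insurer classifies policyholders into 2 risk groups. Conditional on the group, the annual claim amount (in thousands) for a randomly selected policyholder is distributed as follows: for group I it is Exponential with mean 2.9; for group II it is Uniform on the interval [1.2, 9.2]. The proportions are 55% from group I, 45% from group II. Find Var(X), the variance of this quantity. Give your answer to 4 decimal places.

8.3348

Per component, I: μ=2.9, E[X²]=16.82; II: μ=5.2, E[X²]=32.3733.
E[X] = 0.55·2.9 + 0.45·5.2 = 3.935.
E[X²] = 0.55·16.82 + 0.45·32.3733 = 23.819.
Var(X) = E[X²] − (E[X])² = 23.819 − 15.4842 = 8.33477.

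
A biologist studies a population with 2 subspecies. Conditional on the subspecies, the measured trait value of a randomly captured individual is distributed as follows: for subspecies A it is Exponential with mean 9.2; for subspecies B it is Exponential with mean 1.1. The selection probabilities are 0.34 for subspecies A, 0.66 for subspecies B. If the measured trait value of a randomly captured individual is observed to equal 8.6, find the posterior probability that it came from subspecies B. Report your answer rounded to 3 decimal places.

Likelihoods f(8.6 | ·): A: 0.0426817; B: 0.000365775.
Posterior ∝ prior × likelihood. Numerator for B: 0.66·0.000365775 = 0.000241412.
Normalizing constant: 0.34·0.0426817 + 0.66·0.000365775 = 0.0147532.
P(B | observation) = 0.000241412 / 0.0147532 = 0.0163634.

0.016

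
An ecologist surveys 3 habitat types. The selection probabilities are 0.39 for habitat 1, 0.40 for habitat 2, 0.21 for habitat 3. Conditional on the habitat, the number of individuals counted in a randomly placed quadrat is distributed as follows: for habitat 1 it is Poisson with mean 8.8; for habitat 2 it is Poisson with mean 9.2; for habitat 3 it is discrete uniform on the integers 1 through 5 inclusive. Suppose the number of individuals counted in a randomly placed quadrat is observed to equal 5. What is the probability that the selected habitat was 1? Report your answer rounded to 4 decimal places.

0.2871

Likelihoods P(X=5 | ·): 1: 0.0662889; 2: 0.0554943; 3: 0.2.
Posterior ∝ prior × likelihood. Numerator for 1: 0.39·0.0662889 = 0.0258527.
Normalizing constant: 0.39·0.0662889 + 0.4·0.0554943 + 0.21·0.2 = 0.0900504.
P(1 | observation) = 0.0258527 / 0.0900504 = 0.287091.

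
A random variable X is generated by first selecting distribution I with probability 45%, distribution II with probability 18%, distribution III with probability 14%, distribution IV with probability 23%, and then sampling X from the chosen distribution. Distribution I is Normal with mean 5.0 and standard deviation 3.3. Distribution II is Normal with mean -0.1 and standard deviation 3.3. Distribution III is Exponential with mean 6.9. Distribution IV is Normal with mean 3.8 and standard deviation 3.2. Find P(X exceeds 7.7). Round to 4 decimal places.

0.1661

Conditional on each component, P(X > 7.7): I: 0.206627; II: 0.00904828; III: 0.327607; IV: 0.11147.
By total probability, P(X > 7.7) = 0.45·0.206627 + 0.18·0.00904828 + 0.14·0.327607 + 0.23·0.11147 = 0.166114.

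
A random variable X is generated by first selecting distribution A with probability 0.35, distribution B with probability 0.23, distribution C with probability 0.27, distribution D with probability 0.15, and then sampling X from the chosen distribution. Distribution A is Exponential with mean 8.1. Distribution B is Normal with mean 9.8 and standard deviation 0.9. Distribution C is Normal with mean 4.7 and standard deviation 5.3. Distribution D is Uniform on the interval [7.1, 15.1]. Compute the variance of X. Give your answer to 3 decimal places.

36.664

Per component, A: μ=8.1, E[X²]=131.22; B: μ=9.8, E[X²]=96.85; C: μ=4.7, E[X²]=50.18; D: μ=11.1, E[X²]=128.543.
E[X] = 0.35·8.1 + 0.23·9.8 + 0.27·4.7 + 0.15·11.1 = 8.023.
E[X²] = 0.35·131.22 + 0.23·96.85 + 0.27·50.18 + 0.15·128.543 = 101.033.
Var(X) = E[X²] − (E[X])² = 101.033 − 64.3685 = 36.6641.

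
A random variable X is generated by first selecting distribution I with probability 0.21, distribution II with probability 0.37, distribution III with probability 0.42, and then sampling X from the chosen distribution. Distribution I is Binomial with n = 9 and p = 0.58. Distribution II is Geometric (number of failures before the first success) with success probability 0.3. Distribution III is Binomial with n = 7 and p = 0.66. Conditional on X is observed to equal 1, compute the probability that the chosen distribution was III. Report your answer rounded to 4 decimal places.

0.0367

Likelihoods P(X=1 | ·): I: 0.00505434; II: 0.21; III: 0.007137.
Posterior ∝ prior × likelihood. Numerator for III: 0.42·0.007137 = 0.00299754.
Normalizing constant: 0.21·0.00505434 + 0.37·0.21 + 0.42·0.007137 = 0.081759.
P(III | observation) = 0.00299754 / 0.081759 = 0.0366631.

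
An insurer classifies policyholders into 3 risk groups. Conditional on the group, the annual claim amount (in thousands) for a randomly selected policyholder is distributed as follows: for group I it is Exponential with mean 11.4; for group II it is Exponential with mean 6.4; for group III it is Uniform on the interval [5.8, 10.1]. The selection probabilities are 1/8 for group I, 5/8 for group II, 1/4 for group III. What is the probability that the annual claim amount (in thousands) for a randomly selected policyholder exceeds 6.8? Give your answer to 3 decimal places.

Conditional on each group, P(X > 6.8): I: 0.550741; II: 0.345591; III: 0.767442.
By total probability, P(X > 6.8) = 0.125·0.550741 + 0.625·0.345591 + 0.25·0.767442 = 0.476697.

0.477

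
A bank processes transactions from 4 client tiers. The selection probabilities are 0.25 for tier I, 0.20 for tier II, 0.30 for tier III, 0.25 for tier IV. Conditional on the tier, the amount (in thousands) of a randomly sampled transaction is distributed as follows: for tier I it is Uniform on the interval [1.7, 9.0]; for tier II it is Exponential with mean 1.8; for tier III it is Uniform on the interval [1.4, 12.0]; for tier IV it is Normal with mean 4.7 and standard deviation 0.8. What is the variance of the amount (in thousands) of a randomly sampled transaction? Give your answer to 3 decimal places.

7.682

Per component, I: μ=5.35, E[X²]=33.0633; II: μ=1.8, E[X²]=6.48; III: μ=6.7, E[X²]=54.2533; IV: μ=4.7, E[X²]=22.73.
E[X] = 0.25·5.35 + 0.2·1.8 + 0.3·6.7 + 0.25·4.7 = 4.8825.
E[X²] = 0.25·33.0633 + 0.2·6.48 + 0.3·54.2533 + 0.25·22.73 = 31.5203.
Var(X) = E[X²] − (E[X])² = 31.5203 − 23.8388 = 7.68153.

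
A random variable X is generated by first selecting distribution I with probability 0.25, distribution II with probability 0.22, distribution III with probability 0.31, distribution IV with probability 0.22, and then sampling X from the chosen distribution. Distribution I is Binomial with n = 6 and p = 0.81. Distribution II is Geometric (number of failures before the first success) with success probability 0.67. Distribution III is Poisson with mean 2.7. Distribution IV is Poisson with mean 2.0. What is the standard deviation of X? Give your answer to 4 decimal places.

2.0015

Per component, I: μ=4.86, E[X²]=24.543; II: μ=0.492537, E[X²]=0.977723; III: μ=2.7, E[X²]=9.99; IV: μ=2, E[X²]=6.
E[X] = 0.25·4.86 + 0.22·0.492537 + 0.31·2.7 + 0.22·2 = 2.60036.
E[X²] = 0.25·24.543 + 0.22·0.977723 + 0.31·9.99 + 0.22·6 = 10.7677.
Var(X) = E[X²] − (E[X])² = 10.7677 − 6.76186 = 4.00589.
SD(X) = √4.00589 = 2.00147.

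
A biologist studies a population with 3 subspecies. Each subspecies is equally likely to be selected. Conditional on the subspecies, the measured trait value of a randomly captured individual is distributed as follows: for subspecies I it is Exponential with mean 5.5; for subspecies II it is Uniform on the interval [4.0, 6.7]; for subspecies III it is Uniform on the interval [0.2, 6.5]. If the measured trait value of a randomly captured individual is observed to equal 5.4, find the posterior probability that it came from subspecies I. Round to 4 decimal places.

Likelihoods f(5.4 | ·): I: 0.0681144; II: 0.37037; III: 0.15873.
Posterior ∝ prior × likelihood. Numerator for I: 0.333333·0.0681144 = 0.0227048.
Normalizing constant: 0.333333·0.0681144 + 0.333333·0.37037 + 0.333333·0.15873 = 0.199072.
P(I | observation) = 0.0227048 / 0.199072 = 0.114053.

0.1141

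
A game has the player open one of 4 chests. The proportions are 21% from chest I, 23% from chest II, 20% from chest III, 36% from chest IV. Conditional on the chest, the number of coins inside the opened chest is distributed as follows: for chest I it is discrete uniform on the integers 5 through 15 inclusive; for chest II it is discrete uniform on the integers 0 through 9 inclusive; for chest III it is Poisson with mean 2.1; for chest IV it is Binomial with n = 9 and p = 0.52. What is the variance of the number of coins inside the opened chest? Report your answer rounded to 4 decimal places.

12.1951

Per component, I: μ=10, E[X²]=110; II: μ=4.5, E[X²]=28.5; III: μ=2.1, E[X²]=6.51; IV: μ=4.68, E[X²]=24.1488.
E[X] = 0.21·10 + 0.23·4.5 + 0.2·2.1 + 0.36·4.68 = 5.2398.
E[X²] = 0.21·110 + 0.23·28.5 + 0.2·6.51 + 0.36·24.1488 = 39.6506.
Var(X) = E[X²] − (E[X])² = 39.6506 − 27.4555 = 12.1951.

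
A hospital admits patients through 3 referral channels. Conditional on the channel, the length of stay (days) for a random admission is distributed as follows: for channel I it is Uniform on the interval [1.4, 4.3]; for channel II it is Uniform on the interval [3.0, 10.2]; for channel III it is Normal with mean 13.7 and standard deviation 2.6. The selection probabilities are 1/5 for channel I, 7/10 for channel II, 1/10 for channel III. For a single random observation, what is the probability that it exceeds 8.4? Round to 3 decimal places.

Conditional on each channel, P(X > 8.4): I: 0; II: 0.25; III: 0.979248.
By total probability, P(X > 8.4) = 0.2·0 + 0.7·0.25 + 0.1·0.979248 = 0.272925.

0.273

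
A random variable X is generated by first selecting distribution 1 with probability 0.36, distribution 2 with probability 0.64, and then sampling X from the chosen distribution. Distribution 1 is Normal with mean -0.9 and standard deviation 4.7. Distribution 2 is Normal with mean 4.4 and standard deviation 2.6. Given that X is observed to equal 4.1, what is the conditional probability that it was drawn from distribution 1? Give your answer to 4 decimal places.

Likelihoods f(4.1 | ·): 1: 0.0482014; 2: 0.152421.
Posterior ∝ prior × likelihood. Numerator for 1: 0.36·0.0482014 = 0.0173525.
Normalizing constant: 0.36·0.0482014 + 0.64·0.152421 = 0.114902.
P(1 | observation) = 0.0173525 / 0.114902 = 0.15102.

0.1510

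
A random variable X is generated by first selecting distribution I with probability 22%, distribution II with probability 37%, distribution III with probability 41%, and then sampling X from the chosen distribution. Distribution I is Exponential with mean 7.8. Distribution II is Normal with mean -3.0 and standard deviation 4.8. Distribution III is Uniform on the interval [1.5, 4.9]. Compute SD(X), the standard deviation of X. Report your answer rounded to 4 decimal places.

6.2880

Per component, I: μ=7.8, E[X²]=121.68; II: μ=-3, E[X²]=32.04; III: μ=3.2, E[X²]=11.2033.
E[X] = 0.22·7.8 + 0.37·-3 + 0.41·3.2 = 1.918.
E[X²] = 0.22·121.68 + 0.37·32.04 + 0.41·11.2033 = 43.2178.
Var(X) = E[X²] − (E[X])² = 43.2178 − 3.67872 = 39.539.
SD(X) = √39.539 = 6.28801.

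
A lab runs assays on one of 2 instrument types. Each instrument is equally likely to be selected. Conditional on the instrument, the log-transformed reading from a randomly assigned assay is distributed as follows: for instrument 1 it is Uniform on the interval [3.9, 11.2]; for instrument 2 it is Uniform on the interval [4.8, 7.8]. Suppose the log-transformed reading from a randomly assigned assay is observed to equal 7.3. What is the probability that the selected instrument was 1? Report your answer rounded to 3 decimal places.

Likelihoods f(7.3 | ·): 1: 0.136986; 2: 0.333333.
Posterior ∝ prior × likelihood. Numerator for 1: 0.5·0.136986 = 0.0684932.
Normalizing constant: 0.5·0.136986 + 0.5·0.333333 = 0.23516.
P(1 | observation) = 0.0684932 / 0.23516 = 0.291262.

0.291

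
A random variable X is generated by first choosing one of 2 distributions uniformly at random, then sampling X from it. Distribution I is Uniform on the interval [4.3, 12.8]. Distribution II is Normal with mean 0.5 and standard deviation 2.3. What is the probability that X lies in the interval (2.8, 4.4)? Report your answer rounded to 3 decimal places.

Conditional on each component, P(2.8 < X < 4.4): I: 0.0117647; II: 0.113679.
By total probability, P(2.8 < X < 4.4) = 0.5·0.0117647 + 0.5·0.113679 = 0.062722.

0.063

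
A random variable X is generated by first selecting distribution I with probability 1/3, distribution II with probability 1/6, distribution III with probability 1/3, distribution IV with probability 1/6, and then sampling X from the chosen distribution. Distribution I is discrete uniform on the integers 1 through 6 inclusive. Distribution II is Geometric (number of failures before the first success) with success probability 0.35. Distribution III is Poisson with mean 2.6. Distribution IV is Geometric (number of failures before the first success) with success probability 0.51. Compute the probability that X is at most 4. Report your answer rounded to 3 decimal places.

0.824

Conditional on each component, P(X ≤ 4): I: 0.666667; II: 0.883971; III: 0.877423; IV: 0.971752.
By total probability, P(X ≤ 4) = 0.333333·0.666667 + 0.166667·0.883971 + 0.333333·0.877423 + 0.166667·0.971752 = 0.823984.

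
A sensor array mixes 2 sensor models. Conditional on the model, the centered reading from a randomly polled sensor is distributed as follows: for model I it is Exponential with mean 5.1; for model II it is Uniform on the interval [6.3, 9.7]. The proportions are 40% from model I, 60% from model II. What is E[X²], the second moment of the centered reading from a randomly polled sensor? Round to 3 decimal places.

For each component E[X²] = Var + (mean)², giving I: 52.02; II: 64.9633.
Overall E[X²] = 0.4·52.02 + 0.6·64.9633 = 59.786.

59.786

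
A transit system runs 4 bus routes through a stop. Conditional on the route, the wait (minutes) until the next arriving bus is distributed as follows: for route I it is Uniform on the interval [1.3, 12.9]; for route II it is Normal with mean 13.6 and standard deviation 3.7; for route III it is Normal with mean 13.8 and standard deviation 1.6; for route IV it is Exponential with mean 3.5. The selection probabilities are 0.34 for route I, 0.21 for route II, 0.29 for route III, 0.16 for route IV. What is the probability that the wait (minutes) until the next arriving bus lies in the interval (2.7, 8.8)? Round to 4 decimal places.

0.2602

Conditional on each route, P(2.7 < X < 8.8): I: 0.525862; II: 0.0956546; III: 0.000889025; IV: 0.381431.
By total probability, P(2.7 < X < 8.8) = 0.34·0.525862 + 0.21·0.0956546 + 0.29·0.000889025 + 0.16·0.381431 = 0.260167.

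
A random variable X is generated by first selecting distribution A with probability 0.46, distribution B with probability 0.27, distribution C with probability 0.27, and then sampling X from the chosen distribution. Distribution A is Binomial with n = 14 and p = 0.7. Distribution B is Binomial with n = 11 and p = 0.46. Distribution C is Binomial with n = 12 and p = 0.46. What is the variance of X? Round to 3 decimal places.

Per component, A: μ=9.8, E[X²]=98.98; B: μ=5.06, E[X²]=28.336; C: μ=5.52, E[X²]=33.4512.
E[X] = 0.46·9.8 + 0.27·5.06 + 0.27·5.52 = 7.3646.
E[X²] = 0.46·98.98 + 0.27·28.336 + 0.27·33.4512 = 62.2133.
Var(X) = E[X²] − (E[X])² = 62.2133 − 54.2373 = 7.97601.

7.976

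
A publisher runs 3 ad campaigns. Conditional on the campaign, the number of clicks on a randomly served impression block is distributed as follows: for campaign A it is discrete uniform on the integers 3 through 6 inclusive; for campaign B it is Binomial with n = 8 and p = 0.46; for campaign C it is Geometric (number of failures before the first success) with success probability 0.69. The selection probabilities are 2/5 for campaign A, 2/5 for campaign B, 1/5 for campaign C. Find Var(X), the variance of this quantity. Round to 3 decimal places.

Per component, A: μ=4.5, E[X²]=21.5; B: μ=3.68, E[X²]=15.5296; C: μ=0.449275, E[X²]=0.852972.
E[X] = 0.4·4.5 + 0.4·3.68 + 0.2·0.449275 = 3.36186.
E[X²] = 0.4·21.5 + 0.4·15.5296 + 0.2·0.852972 = 14.9824.
Var(X) = E[X²] − (E[X])² = 14.9824 − 11.3021 = 3.68036.

3.680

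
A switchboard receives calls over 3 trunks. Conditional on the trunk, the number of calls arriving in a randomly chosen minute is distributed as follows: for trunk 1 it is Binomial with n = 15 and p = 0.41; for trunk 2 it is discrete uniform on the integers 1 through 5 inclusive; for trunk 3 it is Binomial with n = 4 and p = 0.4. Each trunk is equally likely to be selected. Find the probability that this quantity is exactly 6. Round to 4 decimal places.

Conditional on each trunk, P(X = 6): 1: 0.205956; 2: 0; 3: 0.
By total probability, P(X = 6) = 0.333333·0.205956 + 0.333333·0 + 0.333333·0 = 0.0686521.

0.0687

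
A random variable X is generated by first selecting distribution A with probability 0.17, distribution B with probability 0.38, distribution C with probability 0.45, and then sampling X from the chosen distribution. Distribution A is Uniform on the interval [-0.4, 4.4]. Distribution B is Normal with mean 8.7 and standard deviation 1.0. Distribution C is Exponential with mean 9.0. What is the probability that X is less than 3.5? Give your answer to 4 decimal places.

0.2831

Conditional on each component, P(X < 3.5): A: 0.8125; B: 9.96443e-08; C: 0.32219.
By total probability, P(X < 3.5) = 0.17·0.8125 + 0.38·9.96443e-08 + 0.45·0.32219 = 0.283111.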